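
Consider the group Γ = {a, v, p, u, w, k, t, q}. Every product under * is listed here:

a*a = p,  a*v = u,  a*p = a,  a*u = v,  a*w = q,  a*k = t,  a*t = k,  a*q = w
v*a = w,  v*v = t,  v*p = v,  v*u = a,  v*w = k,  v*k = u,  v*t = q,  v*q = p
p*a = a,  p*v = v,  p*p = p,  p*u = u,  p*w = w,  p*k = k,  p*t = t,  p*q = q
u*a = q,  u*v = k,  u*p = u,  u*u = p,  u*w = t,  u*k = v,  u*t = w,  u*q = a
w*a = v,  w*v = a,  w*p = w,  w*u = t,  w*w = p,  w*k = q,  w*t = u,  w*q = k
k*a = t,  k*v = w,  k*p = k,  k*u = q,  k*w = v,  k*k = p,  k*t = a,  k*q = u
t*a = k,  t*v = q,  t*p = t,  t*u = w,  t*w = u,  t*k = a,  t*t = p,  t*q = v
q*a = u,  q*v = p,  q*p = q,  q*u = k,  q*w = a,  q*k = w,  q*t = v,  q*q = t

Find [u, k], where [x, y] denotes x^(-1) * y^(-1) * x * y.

Identity is p; from the table u^(-1) = u and k^(-1) = k.
u * k = v
v * u = a
a * k = t

t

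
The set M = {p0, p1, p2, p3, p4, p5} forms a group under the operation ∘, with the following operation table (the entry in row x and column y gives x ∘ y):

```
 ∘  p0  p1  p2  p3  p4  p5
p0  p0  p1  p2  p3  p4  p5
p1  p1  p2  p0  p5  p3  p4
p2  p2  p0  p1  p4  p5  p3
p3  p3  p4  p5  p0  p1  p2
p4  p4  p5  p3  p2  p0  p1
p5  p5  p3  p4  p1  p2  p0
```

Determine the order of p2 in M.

The identity element is p0 (its row matches the header).
p2^1 = p2
p2^2 = p2 ∘ p2 = p1
p2^3 = p1 ∘ p2 = p0
The first power of p2 equal to the identity is p2^3, so ord(p2) = 3.

3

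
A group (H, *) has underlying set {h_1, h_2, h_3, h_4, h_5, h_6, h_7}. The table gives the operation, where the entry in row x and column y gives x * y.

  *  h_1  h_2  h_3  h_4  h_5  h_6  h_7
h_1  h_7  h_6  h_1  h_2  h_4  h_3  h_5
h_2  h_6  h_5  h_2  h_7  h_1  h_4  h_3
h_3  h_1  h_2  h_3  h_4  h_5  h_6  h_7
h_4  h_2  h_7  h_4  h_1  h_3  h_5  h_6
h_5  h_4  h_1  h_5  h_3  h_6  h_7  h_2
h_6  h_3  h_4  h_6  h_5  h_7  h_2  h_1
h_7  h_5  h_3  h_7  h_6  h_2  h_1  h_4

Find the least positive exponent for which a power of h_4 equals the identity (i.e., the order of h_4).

The identity element is h_3 (its row matches the header).
h_4^1 = h_4
h_4^2 = h_4 * h_4 = h_1
h_4^3 = h_1 * h_4 = h_2
h_4^4 = h_2 * h_4 = h_7
h_4^5 = h_7 * h_4 = h_6
h_4^6 = h_6 * h_4 = h_5
h_4^7 = h_5 * h_4 = h_3
The first power of h_4 equal to the identity is h_4^7, so ord(h_4) = 7.

7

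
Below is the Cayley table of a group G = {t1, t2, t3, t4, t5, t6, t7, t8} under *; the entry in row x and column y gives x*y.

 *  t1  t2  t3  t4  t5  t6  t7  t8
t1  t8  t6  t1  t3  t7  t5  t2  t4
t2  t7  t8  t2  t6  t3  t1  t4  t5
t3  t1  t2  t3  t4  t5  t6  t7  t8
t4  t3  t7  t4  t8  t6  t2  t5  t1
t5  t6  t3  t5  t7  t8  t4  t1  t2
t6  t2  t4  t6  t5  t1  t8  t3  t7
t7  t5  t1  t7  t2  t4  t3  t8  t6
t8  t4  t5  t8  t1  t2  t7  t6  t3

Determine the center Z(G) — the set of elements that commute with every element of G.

An element z is central iff its row equals its column in the table.
For t4: t4*t7 = t5 ≠ t2 = t7*t4, so t4 ∉ Z.
Checking each element this way leaves Z(G) = {t3, t8}.

{t3, t8}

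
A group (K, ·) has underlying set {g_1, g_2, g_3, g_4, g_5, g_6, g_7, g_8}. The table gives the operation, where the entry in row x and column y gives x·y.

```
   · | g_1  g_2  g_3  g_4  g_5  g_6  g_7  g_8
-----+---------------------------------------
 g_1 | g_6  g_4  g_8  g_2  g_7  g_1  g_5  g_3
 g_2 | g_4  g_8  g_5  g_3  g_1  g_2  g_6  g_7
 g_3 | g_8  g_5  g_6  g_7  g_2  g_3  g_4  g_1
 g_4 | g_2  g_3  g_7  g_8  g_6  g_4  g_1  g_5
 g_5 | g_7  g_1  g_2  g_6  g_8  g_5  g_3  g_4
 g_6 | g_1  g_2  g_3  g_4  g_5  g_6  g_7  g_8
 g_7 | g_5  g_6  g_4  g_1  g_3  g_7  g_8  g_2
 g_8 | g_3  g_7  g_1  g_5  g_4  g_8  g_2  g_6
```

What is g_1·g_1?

Read row g_1, column g_1: g_1·g_1 = g_6.

g_6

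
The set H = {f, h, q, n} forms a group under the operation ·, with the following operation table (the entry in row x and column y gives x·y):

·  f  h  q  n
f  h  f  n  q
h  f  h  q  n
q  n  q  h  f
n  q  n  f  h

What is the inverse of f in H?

f

First locate the identity: row h matches the header, so h is the identity.
Scan row f for h: f·f = h. Hence f^(-1) = f.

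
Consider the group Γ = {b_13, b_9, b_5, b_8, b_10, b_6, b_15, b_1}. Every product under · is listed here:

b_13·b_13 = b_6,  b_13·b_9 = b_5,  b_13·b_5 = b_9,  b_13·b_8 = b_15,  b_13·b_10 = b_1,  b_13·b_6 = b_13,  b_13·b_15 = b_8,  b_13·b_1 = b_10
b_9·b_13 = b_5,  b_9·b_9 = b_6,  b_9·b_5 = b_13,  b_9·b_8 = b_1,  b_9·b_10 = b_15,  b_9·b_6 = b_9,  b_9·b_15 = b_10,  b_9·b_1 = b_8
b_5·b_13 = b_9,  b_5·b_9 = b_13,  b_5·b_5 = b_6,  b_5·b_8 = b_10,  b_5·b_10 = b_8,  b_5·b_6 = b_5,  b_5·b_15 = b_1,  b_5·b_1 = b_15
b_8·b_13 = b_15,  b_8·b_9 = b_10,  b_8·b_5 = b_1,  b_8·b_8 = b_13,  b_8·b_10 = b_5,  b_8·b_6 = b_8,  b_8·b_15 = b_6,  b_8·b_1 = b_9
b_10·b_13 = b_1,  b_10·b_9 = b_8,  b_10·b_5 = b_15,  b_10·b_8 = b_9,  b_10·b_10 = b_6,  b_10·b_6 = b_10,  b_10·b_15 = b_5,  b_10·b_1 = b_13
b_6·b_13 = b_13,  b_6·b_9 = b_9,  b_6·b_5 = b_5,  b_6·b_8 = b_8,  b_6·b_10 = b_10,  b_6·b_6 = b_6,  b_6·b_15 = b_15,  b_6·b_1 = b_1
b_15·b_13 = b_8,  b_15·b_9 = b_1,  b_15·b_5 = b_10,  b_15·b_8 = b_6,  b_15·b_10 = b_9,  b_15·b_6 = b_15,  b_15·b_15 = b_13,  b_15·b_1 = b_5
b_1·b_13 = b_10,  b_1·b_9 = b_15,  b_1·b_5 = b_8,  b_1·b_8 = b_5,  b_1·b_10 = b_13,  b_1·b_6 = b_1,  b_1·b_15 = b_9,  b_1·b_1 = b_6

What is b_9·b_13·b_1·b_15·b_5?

b_9

b_9·b_13 = b_5
b_5·b_1 = b_15
b_15·b_15 = b_13
b_13·b_5 = b_9
(Structurally, Γ here is isomorphic to the dihedral group D_4.)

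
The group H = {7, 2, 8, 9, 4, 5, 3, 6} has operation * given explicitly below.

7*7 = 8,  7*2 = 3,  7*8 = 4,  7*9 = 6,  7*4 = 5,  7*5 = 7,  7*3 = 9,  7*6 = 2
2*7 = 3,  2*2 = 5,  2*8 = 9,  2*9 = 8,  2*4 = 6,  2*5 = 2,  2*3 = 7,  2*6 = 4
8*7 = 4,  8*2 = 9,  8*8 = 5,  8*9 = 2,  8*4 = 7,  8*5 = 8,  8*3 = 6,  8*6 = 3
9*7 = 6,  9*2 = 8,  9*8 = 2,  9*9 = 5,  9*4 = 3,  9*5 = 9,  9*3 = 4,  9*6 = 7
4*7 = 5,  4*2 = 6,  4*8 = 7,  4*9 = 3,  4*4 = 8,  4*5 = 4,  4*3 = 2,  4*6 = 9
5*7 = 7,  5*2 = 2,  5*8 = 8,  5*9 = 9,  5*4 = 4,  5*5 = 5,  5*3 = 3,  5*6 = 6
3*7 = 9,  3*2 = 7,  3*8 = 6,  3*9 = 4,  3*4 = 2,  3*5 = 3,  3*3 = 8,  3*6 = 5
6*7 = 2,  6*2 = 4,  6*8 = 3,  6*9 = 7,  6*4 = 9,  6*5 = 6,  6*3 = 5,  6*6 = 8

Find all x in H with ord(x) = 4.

Identity is 5. Compute the order of each non-identity element by repeated multiplication:
  7: 7 → 8 → 4 → 5  (order 4)
  2: 2 → 5  (order 2)
  8: 8 → 5  (order 2)
  9: 9 → 5  (order 2)
  4: 4 → 8 → 7 → 5  (order 4)
  3: 3 → 8 → 6 → 5  (order 4)
  6: 6 → 8 → 3 → 5  (order 4)
Elements of order 4: {3, 4, 6, 7}.

{3, 4, 6, 7}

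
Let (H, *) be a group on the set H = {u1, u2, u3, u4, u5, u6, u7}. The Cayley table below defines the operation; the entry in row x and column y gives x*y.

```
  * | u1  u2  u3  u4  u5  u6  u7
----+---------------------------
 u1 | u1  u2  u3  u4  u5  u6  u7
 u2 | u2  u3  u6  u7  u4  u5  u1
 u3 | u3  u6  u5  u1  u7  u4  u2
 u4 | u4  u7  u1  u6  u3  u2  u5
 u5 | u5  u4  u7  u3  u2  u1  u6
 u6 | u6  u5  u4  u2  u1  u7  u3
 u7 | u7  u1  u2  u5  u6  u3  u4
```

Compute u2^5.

u2^1 = u2
u2^2 = u2*u2 = u3
u2^3 = u3*u2 = u6
u2^4 = u6*u2 = u5
u2^5 = u5*u2 = u4

u4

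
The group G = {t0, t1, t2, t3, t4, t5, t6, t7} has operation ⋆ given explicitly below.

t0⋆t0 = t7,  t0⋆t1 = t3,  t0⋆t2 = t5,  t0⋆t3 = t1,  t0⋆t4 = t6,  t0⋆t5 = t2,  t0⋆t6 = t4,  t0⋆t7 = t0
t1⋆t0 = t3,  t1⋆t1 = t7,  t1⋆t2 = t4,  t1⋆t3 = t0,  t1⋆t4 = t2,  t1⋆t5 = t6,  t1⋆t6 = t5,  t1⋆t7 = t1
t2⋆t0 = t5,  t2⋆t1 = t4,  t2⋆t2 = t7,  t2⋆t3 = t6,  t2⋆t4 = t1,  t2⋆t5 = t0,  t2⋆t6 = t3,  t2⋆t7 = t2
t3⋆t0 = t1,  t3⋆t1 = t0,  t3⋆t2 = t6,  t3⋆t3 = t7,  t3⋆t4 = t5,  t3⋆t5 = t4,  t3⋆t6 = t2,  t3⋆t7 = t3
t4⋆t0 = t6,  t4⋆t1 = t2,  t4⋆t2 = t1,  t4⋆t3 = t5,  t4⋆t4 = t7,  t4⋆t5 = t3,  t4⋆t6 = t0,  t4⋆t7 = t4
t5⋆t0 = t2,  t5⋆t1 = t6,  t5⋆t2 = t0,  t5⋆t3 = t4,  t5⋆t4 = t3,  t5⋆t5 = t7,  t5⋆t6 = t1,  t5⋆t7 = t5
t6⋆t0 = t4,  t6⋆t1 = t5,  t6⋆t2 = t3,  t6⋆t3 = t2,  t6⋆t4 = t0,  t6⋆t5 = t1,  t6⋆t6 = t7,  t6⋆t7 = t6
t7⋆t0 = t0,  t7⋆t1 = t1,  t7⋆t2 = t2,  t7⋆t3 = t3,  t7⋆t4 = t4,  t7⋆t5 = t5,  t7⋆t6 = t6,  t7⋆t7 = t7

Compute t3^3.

t3^1 = t3
t3^2 = t3 ⋆ t3 = t7
t3^3 = t7 ⋆ t3 = t3

t3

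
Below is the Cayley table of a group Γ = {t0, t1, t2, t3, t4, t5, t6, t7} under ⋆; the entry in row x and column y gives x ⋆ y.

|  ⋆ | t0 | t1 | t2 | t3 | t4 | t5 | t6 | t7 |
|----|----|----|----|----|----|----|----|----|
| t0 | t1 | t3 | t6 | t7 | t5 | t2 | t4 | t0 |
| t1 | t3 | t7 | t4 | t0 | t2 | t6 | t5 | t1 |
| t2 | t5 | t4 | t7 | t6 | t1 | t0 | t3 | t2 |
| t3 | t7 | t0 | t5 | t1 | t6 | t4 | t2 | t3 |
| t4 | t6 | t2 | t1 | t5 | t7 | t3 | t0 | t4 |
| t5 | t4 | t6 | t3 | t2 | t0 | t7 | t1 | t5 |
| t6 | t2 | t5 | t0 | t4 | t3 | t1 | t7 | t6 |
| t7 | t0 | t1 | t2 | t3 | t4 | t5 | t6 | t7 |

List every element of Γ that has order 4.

{t0, t3}

Identity is t7. Compute the order of each non-identity element by repeated multiplication:
  t0: t0 → t1 → t3 → t7  (order 4)
  t1: t1 → t7  (order 2)
  t2: t2 → t7  (order 2)
  t3: t3 → t1 → t0 → t7  (order 4)
  t4: t4 → t7  (order 2)
  t5: t5 → t7  (order 2)
  t6: t6 → t7  (order 2)
Elements of order 4: {t0, t3}.
(Structurally, Γ here is isomorphic to the dihedral group D_4.)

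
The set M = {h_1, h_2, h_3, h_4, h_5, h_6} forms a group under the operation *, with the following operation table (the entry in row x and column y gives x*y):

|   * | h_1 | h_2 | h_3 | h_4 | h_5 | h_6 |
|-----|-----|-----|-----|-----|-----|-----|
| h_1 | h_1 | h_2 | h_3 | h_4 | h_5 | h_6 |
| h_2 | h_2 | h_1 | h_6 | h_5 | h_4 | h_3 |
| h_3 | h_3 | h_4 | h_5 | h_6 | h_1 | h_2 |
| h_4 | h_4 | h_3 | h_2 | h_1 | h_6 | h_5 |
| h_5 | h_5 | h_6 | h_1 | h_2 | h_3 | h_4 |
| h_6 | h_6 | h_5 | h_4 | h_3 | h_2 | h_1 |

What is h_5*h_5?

h_3

Read row h_5, column h_5: h_5*h_5 = h_3.
(Structurally, M here is isomorphic to the symmetric group S_3.)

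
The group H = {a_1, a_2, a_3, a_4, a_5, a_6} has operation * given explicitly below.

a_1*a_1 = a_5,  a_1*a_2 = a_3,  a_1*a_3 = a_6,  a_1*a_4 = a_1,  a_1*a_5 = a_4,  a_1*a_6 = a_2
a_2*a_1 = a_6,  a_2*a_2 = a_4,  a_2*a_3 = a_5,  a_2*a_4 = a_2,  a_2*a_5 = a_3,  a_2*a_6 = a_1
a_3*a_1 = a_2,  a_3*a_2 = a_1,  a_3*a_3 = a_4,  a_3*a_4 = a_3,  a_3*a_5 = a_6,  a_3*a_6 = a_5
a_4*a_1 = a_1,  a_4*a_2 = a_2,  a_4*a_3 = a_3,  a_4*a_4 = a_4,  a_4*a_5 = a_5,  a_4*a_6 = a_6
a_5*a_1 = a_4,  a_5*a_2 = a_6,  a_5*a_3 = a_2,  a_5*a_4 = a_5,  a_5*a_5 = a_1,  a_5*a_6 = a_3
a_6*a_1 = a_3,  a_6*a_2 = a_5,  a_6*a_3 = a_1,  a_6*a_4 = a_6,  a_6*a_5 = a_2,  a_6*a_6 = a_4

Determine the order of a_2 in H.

2

The identity element is a_4 (its row matches the header).
a_2^1 = a_2
a_2^2 = a_2*a_2 = a_4
The first power of a_2 equal to the identity is a_2^2, so ord(a_2) = 2.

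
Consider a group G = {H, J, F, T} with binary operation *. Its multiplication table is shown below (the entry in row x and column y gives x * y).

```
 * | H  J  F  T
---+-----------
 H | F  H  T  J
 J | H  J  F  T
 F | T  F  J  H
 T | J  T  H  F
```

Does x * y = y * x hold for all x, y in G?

Check whether the table is symmetric across its main diagonal.
Every entry (row x, col y) equals the entry (row y, col x), so G is abelian.

Yes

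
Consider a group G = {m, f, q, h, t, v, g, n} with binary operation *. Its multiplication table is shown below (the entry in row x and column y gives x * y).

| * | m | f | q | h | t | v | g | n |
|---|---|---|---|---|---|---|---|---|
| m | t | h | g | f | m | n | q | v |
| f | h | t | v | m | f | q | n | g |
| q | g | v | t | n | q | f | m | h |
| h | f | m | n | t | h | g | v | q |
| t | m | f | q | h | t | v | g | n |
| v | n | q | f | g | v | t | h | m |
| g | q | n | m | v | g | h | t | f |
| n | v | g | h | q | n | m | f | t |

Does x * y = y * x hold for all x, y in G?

Yes

Check whether the table is symmetric across its main diagonal.
Every entry (row x, col y) equals the entry (row y, col x), so G is abelian.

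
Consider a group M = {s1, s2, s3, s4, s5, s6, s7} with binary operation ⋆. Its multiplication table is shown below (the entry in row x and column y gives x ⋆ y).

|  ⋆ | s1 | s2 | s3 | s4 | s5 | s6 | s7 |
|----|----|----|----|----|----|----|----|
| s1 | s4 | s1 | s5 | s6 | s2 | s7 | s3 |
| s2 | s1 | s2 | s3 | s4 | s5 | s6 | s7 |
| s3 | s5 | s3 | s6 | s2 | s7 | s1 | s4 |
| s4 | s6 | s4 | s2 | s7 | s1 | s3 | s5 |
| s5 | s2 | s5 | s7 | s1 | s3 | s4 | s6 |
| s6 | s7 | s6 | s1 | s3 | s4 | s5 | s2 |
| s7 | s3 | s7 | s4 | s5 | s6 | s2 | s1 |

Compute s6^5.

s6^1 = s6
s6^2 = s6 ⋆ s6 = s5
s6^3 = s5 ⋆ s6 = s4
s6^4 = s4 ⋆ s6 = s3
s6^5 = s3 ⋆ s6 = s1

s1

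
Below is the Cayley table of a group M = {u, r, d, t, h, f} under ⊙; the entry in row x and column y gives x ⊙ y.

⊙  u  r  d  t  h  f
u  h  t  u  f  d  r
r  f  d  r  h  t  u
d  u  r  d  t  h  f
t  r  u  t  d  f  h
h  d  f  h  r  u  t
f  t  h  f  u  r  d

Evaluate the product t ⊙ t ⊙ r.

t ⊙ t = d
d ⊙ r = r

r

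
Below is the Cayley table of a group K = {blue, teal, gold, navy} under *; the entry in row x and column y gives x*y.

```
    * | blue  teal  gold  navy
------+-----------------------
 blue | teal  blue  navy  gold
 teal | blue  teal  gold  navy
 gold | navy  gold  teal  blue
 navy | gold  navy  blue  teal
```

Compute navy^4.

teal

navy^1 = navy
navy^2 = navy*navy = teal
navy^3 = teal*navy = navy
navy^4 = navy*navy = teal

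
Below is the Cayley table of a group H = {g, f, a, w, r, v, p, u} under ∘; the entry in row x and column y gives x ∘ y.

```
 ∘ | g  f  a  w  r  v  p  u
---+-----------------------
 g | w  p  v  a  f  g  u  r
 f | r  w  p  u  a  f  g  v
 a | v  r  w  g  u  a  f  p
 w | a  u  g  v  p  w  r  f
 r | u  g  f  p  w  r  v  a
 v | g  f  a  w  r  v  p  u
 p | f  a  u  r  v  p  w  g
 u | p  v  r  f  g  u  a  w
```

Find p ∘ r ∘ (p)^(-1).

r

The identity is v. In row p, the entry v sits in column r, so p^(-1) = r.
p ∘ r = v
v ∘ r = r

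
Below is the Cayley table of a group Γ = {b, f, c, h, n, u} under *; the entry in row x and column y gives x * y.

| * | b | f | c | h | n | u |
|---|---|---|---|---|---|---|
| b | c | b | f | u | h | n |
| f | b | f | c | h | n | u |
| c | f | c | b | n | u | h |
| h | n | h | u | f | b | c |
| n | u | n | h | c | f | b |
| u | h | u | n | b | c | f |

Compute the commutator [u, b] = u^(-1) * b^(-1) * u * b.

c

Identity is f; from the table u^(-1) = u and b^(-1) = c.
u * c = n
n * u = b
b * b = c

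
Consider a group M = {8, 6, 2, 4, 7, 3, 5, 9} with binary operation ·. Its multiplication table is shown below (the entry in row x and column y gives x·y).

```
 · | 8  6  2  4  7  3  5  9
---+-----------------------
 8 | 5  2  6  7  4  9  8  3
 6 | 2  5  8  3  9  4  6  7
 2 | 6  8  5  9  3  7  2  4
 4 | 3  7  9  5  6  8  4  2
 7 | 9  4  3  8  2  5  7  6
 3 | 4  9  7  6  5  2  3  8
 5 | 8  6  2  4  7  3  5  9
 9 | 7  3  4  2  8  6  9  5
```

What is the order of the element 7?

The identity element is 5 (its row matches the header).
7^1 = 7
7^2 = 7·7 = 2
7^3 = 2·7 = 3
7^4 = 3·7 = 5
The first power of 7 equal to the identity is 7^4, so ord(7) = 4.

4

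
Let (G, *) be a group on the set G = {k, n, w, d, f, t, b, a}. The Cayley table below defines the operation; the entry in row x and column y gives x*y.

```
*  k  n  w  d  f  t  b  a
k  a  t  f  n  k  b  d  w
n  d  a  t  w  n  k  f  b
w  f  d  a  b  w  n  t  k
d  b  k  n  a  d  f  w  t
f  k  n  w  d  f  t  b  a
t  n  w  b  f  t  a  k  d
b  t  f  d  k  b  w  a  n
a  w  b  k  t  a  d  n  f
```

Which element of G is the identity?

f

The identity e satisfies e*x = x for all x, so its row in the table reproduces the column headers.
Row f reads: k, n, w, d, f, t, b, a — exactly the header order. So f is the identity.
(Structurally, G here is isomorphic to the quaternion group Q_8.)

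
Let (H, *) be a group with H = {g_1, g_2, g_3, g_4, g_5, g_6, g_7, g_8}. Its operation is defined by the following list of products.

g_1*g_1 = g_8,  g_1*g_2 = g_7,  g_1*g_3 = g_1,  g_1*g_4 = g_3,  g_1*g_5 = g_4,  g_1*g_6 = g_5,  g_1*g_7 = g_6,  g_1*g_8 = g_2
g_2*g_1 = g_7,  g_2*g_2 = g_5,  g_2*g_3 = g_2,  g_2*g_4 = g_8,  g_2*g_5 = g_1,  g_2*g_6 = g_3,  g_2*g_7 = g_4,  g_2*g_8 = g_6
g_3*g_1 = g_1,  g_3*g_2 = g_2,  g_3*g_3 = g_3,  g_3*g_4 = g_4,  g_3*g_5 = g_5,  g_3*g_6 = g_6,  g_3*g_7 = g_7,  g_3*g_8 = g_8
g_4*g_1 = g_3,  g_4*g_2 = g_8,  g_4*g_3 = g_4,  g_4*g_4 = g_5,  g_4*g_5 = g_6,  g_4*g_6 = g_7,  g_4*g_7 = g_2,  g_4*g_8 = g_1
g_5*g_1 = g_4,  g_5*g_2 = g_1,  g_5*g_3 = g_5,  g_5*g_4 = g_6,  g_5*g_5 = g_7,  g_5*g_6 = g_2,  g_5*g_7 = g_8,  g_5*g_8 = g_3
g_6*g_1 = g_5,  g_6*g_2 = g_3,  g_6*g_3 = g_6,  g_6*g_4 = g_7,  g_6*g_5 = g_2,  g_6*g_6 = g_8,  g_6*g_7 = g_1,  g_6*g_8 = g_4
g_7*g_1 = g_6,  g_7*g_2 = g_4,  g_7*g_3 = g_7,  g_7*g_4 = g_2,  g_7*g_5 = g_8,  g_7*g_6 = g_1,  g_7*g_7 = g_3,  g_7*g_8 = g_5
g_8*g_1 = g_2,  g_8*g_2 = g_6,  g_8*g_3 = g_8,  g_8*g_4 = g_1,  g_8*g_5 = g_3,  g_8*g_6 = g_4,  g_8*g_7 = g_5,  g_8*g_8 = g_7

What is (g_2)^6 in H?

g_8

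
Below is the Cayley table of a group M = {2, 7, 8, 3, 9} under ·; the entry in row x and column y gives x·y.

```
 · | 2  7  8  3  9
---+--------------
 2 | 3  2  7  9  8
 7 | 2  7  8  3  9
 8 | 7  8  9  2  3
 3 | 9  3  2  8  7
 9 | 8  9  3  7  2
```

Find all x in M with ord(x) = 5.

{2, 3, 8, 9}

Identity is 7. Compute the order of each non-identity element by repeated multiplication:
  2: 2 → 3 → 9 → 8 → 7  (order 5)
  8: 8 → 9 → 3 → 2 → 7  (order 5)
  3: 3 → 8 → 2 → 9 → 7  (order 5)
  9: 9 → 2 → 8 → 3 → 7  (order 5)
Elements of order 5: {2, 3, 8, 9}.
(Structurally, M here is isomorphic to the cyclic group Z_5.)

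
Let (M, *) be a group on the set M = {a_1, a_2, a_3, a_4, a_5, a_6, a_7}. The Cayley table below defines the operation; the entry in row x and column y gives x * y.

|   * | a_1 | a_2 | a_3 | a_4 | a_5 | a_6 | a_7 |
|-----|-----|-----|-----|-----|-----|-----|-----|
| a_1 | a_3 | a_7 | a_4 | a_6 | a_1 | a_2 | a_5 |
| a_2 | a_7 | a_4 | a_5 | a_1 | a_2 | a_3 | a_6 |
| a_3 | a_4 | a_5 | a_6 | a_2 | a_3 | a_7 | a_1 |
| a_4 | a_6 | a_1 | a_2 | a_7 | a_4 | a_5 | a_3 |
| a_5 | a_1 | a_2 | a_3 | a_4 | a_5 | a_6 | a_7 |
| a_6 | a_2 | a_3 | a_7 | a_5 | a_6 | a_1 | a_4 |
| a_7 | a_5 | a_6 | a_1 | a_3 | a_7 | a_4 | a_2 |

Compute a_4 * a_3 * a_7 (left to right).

a_6

a_4 * a_3 = a_2
a_2 * a_7 = a_6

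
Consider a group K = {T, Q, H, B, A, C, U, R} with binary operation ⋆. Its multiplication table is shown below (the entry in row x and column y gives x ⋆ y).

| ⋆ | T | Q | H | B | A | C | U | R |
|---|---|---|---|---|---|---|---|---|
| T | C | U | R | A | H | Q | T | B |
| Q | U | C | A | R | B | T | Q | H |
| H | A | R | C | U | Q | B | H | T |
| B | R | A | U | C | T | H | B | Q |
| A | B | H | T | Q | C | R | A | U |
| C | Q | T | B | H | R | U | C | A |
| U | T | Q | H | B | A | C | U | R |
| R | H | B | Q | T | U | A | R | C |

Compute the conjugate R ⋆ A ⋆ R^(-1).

The identity is U. In row R, the entry U sits in column A, so R^(-1) = A.
R ⋆ A = U
U ⋆ A = A
(Structurally, K here is isomorphic to the quaternion group Q_8.)

A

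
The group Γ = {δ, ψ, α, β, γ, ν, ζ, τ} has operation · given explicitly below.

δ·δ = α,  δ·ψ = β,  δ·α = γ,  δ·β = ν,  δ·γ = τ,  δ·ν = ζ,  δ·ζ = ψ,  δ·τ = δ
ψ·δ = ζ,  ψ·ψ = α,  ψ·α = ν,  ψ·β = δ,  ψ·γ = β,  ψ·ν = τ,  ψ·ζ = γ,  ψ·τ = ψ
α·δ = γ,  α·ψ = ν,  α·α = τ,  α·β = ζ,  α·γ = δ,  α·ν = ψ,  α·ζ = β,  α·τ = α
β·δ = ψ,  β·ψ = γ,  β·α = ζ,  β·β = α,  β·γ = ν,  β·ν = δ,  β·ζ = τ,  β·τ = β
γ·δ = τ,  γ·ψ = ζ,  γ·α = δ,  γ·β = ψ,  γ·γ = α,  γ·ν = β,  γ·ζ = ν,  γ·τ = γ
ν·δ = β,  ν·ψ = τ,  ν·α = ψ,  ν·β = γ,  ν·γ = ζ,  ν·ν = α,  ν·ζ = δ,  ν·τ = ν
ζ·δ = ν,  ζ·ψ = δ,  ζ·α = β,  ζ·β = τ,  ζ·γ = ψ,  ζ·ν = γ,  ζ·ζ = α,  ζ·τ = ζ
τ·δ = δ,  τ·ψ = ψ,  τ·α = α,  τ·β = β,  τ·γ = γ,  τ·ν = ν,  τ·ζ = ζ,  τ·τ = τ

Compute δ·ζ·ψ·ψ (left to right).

δ·ζ = ψ
ψ·ψ = α
α·ψ = ν

ν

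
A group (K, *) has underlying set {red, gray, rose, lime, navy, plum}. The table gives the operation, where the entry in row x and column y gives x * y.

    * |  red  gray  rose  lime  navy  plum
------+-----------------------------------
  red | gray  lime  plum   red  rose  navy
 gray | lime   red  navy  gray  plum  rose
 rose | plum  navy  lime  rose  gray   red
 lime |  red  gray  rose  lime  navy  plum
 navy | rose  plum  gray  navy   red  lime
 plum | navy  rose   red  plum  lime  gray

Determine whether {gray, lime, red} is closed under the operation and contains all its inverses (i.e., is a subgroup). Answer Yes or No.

Yes

{gray, lime, red} contains the identity lime.
Checking products: every product of two elements of {gray, lime, red} (read from the table) lies in {gray, lime, red}, so the set is closed.
In a finite group, a nonempty closed subset is a subgroup. So {gray, lime, red} ≤ K.
(Structurally, K here is isomorphic to the cyclic group Z_6.)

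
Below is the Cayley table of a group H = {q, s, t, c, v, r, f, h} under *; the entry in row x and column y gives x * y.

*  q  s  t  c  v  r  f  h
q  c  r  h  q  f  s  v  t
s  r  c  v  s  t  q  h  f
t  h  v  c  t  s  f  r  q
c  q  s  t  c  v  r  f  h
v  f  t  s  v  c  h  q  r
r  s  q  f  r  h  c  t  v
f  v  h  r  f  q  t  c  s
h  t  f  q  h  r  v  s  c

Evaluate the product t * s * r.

t * s = v
v * r = h

h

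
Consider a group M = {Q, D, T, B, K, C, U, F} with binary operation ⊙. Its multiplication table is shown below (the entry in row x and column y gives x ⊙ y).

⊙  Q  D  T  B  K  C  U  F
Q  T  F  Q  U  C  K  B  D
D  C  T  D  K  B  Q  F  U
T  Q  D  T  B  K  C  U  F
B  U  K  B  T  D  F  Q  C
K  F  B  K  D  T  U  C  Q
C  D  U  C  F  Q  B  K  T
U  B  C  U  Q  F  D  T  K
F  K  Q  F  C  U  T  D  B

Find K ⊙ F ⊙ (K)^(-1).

C

The identity is T. In row K, the entry T sits in column K, so K^(-1) = K.
K ⊙ F = Q
Q ⊙ K = C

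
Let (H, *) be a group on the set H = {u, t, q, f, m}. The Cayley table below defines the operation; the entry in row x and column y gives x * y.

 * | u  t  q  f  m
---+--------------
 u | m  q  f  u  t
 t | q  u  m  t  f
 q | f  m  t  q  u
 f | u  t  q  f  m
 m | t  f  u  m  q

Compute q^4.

q^1 = q
q^2 = q * q = t
q^3 = t * q = m
q^4 = m * q = u
(Structurally, H here is isomorphic to the cyclic group Z_5.)

u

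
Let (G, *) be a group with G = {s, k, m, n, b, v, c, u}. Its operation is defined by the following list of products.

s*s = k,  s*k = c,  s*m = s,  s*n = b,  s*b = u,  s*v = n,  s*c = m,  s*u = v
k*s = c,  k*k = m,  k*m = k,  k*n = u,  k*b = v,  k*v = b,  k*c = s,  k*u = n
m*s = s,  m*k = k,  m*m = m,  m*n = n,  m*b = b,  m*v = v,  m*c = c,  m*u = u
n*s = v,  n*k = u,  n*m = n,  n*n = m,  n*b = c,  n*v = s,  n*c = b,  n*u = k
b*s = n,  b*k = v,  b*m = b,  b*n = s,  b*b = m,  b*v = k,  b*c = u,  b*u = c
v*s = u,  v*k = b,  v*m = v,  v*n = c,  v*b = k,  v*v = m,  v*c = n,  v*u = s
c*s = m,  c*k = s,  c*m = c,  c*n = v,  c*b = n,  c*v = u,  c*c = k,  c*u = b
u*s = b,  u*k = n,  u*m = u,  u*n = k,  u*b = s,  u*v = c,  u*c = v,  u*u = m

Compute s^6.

s^1 = s
s^2 = s * s = k
s^3 = k * s = c
s^4 = c * s = m
s^5 = m * s = s
s^6 = s * s = k

k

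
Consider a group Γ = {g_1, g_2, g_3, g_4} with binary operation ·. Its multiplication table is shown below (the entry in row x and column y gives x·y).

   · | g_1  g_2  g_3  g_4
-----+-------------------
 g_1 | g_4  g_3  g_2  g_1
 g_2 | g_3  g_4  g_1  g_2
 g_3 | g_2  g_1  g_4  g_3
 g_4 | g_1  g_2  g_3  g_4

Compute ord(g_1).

The identity element is g_4 (its row matches the header).
g_1^1 = g_1
g_1^2 = g_1·g_1 = g_4
The first power of g_1 equal to the identity is g_1^2, so ord(g_1) = 2.

2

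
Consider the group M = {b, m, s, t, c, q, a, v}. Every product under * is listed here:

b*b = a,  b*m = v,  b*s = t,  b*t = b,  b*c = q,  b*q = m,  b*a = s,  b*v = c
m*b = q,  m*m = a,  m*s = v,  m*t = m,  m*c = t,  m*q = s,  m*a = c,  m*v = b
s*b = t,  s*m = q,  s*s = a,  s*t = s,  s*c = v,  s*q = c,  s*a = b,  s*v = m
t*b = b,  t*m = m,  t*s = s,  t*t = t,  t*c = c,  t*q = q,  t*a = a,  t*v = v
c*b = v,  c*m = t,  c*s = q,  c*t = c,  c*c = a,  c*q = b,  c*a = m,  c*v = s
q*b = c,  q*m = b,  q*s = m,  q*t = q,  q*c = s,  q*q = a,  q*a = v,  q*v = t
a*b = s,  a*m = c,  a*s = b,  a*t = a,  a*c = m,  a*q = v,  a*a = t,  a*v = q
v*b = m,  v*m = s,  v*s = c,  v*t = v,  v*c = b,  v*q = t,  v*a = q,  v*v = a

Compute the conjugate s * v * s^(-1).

q

The identity is t. In row s, the entry t sits in column b, so s^(-1) = b.
s * v = m
m * b = q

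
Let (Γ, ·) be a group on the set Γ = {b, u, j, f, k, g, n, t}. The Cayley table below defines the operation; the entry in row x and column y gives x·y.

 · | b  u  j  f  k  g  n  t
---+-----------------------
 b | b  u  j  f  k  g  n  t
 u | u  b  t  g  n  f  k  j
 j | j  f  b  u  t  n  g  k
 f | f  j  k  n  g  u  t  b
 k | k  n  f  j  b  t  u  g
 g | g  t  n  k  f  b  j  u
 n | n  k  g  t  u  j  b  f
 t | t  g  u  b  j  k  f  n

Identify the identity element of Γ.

The identity e satisfies e·x = x for all x, so its row in the table reproduces the column headers.
Row b reads: b, u, j, f, k, g, n, t — exactly the header order. So b is the identity.

b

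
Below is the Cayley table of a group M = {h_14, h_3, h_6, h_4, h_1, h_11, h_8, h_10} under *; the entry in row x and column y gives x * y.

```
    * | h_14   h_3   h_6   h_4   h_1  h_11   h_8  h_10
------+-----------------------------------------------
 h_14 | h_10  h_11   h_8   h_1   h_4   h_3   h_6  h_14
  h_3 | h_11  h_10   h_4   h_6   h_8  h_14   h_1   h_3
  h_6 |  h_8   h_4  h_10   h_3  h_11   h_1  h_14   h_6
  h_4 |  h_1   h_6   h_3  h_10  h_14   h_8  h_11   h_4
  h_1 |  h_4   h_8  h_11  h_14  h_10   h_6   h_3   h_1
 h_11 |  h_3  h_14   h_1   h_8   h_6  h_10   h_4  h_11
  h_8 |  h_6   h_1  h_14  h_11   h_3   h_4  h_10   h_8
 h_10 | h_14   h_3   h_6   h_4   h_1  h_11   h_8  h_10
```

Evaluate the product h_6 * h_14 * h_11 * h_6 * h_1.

h_6 * h_14 = h_8
h_8 * h_11 = h_4
h_4 * h_6 = h_3
h_3 * h_1 = h_8

h_8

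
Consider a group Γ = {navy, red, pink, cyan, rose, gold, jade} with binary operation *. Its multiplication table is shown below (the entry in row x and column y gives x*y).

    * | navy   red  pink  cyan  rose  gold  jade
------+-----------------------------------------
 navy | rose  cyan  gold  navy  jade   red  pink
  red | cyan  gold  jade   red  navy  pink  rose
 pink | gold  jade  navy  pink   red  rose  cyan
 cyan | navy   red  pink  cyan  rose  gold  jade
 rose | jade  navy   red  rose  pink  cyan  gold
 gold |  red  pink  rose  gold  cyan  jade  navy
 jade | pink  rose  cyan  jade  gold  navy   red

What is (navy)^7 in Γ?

cyan

navy^1 = navy
navy^2 = navy*navy = rose
navy^3 = rose*navy = jade
navy^4 = jade*navy = pink
navy^5 = pink*navy = gold
navy^6 = gold*navy = red
navy^7 = red*navy = cyan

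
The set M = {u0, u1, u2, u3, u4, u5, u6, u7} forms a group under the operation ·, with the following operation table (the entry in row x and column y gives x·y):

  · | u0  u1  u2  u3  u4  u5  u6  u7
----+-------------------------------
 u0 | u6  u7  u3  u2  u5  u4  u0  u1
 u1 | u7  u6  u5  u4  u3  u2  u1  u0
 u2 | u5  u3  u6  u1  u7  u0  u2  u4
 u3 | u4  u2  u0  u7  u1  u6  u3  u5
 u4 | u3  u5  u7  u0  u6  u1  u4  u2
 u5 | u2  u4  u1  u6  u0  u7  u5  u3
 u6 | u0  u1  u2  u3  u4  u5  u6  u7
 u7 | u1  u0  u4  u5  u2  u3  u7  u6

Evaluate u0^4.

u0^1 = u0
u0^2 = u0·u0 = u6
u0^3 = u6·u0 = u0
u0^4 = u0·u0 = u6

u6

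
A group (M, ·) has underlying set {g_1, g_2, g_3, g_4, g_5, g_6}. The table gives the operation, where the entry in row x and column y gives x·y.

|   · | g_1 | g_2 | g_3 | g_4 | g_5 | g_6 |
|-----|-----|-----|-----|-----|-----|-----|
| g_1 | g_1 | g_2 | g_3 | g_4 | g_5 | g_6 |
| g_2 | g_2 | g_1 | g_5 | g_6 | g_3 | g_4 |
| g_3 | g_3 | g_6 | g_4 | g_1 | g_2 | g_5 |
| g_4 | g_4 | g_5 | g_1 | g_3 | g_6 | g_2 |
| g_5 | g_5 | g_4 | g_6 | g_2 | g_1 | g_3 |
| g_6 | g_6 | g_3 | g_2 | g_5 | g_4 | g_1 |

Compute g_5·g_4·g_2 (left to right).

g_5·g_4 = g_2
g_2·g_2 = g_1

g_1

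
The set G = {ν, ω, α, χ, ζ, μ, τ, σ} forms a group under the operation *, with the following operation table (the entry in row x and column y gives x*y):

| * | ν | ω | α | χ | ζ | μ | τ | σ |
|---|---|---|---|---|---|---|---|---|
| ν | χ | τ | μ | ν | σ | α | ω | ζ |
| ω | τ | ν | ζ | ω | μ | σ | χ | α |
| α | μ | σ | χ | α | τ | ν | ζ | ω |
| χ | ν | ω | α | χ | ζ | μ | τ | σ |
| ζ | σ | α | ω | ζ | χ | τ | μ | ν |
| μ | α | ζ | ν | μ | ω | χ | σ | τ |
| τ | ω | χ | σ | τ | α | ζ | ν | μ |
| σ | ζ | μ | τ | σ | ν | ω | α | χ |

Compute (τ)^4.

χ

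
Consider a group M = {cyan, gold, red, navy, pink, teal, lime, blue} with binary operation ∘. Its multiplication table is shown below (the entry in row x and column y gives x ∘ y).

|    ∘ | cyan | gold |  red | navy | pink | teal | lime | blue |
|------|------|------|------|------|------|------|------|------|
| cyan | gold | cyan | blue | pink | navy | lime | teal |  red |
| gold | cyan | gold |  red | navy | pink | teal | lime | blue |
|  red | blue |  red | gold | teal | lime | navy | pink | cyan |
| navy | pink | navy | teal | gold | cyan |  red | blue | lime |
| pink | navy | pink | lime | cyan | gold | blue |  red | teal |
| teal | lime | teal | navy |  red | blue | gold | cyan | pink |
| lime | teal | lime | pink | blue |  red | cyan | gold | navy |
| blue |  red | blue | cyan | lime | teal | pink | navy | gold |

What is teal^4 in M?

teal^1 = teal
teal^2 = teal ∘ teal = gold
teal^3 = gold ∘ teal = teal
teal^4 = teal ∘ teal = gold
(Structurally, M here is isomorphic to the elementary abelian group (Z_2)^3.)

gold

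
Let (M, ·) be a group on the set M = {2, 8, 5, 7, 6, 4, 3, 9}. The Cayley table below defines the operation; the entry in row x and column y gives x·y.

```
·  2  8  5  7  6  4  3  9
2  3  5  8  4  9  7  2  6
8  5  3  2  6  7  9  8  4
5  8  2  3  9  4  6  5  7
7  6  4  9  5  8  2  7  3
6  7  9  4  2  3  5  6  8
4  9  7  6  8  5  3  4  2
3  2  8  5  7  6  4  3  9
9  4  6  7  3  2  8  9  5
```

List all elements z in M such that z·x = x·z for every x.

{3, 5}

An element z is central iff its row equals its column in the table.
For 4: 4·7 = 8 ≠ 2 = 7·4, so 4 ∉ Z.
Checking each element this way leaves Z(M) = {3, 5}.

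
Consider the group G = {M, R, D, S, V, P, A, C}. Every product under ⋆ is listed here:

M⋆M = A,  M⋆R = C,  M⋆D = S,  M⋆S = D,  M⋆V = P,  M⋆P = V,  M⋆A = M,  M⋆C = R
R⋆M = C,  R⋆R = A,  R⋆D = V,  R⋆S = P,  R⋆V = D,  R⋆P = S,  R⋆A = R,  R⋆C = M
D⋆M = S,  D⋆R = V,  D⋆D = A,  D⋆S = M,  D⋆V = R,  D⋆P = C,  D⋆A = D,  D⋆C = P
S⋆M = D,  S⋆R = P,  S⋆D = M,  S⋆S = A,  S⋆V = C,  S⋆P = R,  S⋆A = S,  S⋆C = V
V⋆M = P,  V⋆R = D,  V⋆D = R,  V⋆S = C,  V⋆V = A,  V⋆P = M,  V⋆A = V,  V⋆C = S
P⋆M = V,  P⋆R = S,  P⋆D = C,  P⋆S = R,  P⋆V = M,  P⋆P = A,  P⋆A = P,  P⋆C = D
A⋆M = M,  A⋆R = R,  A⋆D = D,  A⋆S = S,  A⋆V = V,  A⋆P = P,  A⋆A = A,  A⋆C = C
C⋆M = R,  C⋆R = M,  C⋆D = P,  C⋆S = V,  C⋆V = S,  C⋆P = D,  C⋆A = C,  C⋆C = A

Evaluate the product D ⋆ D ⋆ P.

P

D ⋆ D = A
A ⋆ P = P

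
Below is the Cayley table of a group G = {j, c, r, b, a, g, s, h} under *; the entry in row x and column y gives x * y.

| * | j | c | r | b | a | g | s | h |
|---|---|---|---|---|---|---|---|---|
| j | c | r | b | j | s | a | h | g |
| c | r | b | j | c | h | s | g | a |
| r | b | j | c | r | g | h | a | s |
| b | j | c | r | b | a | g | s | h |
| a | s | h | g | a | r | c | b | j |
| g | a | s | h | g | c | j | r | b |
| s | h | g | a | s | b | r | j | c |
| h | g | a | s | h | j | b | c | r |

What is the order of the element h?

The identity element is b (its row matches the header).
h^1 = h
h^2 = h * h = r
h^3 = r * h = s
h^4 = s * h = c
h^5 = c * h = a
h^6 = a * h = j
h^7 = j * h = g
h^8 = g * h = b
The first power of h equal to the identity is h^8, so ord(h) = 8.
(Structurally, G here is isomorphic to the cyclic group Z_8.)

8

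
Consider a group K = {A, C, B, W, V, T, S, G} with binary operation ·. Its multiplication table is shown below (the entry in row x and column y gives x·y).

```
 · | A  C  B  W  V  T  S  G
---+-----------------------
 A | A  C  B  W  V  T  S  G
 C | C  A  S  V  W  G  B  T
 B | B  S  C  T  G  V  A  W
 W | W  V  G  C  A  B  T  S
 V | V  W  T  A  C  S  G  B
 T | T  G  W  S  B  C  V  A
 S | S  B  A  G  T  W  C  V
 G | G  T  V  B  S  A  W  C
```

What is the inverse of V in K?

W

First locate the identity: row A matches the header, so A is the identity.
Scan row V for A: V·W = A. Hence V^(-1) = W.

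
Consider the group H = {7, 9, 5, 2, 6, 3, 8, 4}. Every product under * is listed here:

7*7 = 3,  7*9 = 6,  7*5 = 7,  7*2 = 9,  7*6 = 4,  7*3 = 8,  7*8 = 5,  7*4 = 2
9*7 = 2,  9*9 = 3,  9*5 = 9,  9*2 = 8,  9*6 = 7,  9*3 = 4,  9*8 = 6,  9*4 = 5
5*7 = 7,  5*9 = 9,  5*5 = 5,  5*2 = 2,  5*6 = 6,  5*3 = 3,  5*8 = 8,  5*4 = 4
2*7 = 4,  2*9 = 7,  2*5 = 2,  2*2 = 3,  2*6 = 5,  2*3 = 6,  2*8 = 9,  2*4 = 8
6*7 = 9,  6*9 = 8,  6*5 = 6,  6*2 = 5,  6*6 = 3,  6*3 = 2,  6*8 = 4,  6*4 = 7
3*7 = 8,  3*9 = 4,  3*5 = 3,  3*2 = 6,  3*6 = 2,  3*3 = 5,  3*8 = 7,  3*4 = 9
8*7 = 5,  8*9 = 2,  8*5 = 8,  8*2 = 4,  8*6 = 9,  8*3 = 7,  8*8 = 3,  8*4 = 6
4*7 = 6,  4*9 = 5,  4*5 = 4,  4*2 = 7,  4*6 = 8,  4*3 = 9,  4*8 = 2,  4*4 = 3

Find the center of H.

{3, 5}

An element z is central iff its row equals its column in the table.
For 2: 2*4 = 8 ≠ 7 = 4*2, so 2 ∉ Z.
Checking each element this way leaves Z(H) = {3, 5}.
(Structurally, H here is isomorphic to the quaternion group Q_8.)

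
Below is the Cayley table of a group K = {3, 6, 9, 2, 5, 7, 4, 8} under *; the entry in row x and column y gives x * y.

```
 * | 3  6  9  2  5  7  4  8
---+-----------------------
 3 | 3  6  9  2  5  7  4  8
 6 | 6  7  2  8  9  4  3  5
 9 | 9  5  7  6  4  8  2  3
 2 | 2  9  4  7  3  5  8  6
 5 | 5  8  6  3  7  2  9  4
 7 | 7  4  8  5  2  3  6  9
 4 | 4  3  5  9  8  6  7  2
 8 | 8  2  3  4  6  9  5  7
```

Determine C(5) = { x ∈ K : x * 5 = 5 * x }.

Compare row 5 with column 5 entry by entry.
2 * 5 = 3 = 5 * 2, so 2 commutes with 5.
6 * 5 = 9 but 5 * 6 = 8, so 6 does not.
Collecting the elements that commute with 5: C(5) = {2, 3, 5, 7}.
(Structurally, K here is isomorphic to the quaternion group Q_8.)

{2, 3, 5, 7}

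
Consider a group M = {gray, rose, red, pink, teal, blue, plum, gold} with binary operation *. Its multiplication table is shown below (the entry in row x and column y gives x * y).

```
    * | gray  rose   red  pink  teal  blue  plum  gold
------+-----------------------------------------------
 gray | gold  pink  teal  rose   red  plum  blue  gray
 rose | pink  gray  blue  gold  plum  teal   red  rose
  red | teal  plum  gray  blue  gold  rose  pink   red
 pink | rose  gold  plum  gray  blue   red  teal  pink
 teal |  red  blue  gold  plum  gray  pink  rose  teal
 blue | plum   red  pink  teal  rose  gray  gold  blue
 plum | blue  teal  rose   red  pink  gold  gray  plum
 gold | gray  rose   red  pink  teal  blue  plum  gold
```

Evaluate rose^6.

gray

rose^1 = rose
rose^2 = rose * rose = gray
rose^3 = gray * rose = pink
rose^4 = pink * rose = gold
rose^5 = gold * rose = rose
rose^6 = rose * rose = gray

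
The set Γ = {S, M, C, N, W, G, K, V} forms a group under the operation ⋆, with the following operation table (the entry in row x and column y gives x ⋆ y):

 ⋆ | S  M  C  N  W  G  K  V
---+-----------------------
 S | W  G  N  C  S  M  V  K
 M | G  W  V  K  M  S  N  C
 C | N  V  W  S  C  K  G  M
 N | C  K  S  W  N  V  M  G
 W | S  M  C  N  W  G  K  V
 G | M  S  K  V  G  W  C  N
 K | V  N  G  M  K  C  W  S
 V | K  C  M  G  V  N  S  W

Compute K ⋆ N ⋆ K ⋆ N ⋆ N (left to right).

K ⋆ N = M
M ⋆ K = N
N ⋆ N = W
W ⋆ N = N

N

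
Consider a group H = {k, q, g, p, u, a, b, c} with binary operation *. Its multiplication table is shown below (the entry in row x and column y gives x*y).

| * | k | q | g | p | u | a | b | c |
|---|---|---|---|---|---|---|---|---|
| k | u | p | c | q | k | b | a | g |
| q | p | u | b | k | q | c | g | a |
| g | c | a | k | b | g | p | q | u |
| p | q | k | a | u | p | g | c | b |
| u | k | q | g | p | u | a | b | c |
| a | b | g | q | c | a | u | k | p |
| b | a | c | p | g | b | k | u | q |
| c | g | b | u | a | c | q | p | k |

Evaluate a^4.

u

a^1 = a
a^2 = a*a = u
a^3 = u*a = a
a^4 = a*a = u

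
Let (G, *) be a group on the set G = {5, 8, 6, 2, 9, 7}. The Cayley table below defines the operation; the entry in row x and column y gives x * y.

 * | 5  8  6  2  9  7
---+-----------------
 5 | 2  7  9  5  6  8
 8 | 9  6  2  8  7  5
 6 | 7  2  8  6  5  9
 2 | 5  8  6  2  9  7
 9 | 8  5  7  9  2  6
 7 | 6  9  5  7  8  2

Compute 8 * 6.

2

Read row 8, column 6: 8 * 6 = 2.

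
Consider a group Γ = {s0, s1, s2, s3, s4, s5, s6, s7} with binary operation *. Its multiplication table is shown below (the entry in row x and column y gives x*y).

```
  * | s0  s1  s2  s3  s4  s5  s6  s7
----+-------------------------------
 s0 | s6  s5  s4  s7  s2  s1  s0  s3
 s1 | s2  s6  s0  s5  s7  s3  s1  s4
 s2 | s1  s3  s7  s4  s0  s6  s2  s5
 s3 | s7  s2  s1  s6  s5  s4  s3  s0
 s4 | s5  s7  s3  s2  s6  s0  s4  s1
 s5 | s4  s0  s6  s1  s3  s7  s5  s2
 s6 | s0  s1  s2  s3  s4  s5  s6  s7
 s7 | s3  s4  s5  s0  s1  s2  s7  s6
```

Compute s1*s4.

s7

Read row s1, column s4: s1*s4 = s7.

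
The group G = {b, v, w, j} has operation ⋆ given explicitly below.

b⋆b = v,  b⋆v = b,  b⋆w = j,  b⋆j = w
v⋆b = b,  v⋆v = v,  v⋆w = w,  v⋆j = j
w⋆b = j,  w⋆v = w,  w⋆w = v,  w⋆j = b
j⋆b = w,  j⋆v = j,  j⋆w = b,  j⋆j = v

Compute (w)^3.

w^1 = w
w^2 = w ⋆ w = v
w^3 = v ⋆ w = w
(Structurally, G here is isomorphic to the Klein four-group V_4.)

w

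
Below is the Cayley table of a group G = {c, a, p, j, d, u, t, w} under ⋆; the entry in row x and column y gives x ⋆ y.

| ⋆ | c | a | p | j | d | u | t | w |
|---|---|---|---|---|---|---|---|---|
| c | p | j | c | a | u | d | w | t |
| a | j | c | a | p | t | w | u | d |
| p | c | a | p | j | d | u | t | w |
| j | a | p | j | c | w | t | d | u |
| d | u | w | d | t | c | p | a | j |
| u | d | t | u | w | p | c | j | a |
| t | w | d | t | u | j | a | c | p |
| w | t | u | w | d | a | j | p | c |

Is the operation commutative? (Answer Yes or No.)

No

t ⋆ u = a but u ⋆ t = j.
Since t and u do not commute, G is not abelian.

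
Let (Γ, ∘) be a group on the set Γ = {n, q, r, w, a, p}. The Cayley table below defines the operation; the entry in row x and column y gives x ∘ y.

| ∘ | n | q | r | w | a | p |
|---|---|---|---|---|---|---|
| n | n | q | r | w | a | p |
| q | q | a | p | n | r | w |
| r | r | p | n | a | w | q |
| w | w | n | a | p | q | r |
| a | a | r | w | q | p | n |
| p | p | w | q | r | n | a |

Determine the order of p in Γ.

The identity element is n (its row matches the header).
p^1 = p
p^2 = p ∘ p = a
p^3 = a ∘ p = n
The first power of p equal to the identity is p^3, so ord(p) = 3.

3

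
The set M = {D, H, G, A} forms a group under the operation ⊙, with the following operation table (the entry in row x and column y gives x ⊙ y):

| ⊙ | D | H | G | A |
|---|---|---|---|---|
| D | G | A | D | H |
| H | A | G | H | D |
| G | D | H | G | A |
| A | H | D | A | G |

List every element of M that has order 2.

{A, D, H}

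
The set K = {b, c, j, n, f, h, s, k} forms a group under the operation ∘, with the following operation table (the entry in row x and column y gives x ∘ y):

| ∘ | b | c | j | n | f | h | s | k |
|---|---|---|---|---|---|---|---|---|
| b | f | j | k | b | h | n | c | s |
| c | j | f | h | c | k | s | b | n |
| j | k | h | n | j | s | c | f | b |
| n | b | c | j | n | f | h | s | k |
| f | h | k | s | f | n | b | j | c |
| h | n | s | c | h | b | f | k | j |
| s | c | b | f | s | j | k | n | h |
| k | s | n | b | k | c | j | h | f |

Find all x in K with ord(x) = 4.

Identity is n. Compute the order of each non-identity element by repeated multiplication:
  b: b → f → h → n  (order 4)
  c: c → f → k → n  (order 4)
  j: j → n  (order 2)
  f: f → n  (order 2)
  h: h → f → b → n  (order 4)
  s: s → n  (order 2)
  k: k → f → c → n  (order 4)
Elements of order 4: {b, c, h, k}.

{b, c, h, k}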